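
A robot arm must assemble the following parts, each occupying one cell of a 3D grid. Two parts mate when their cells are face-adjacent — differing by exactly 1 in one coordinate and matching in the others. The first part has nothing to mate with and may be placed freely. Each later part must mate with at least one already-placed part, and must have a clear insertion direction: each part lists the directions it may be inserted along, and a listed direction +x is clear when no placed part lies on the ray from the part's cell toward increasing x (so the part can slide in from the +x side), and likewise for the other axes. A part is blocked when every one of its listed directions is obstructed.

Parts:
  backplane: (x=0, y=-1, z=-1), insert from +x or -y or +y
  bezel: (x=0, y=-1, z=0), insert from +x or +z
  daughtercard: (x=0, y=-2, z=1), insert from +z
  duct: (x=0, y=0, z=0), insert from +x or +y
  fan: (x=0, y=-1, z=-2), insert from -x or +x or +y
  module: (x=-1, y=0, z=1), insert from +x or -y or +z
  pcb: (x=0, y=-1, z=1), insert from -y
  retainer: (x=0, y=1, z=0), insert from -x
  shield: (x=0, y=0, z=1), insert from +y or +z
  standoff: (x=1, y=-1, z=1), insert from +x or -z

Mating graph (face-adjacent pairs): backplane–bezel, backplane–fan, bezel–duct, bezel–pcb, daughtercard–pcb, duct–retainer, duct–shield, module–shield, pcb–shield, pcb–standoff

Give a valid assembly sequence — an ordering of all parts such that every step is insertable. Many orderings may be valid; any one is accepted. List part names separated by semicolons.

1. duct@(0, 0, 0) [+x clear] — {duct}
2. shield@(0, 0, 1) [+y clear] — {duct, shield}
3. module@(-1, 0, 1) [-y clear] — {duct, module, shield}
4. retainer@(0, 1, 0) [-x clear] — {duct, module, retainer, shield}
5. pcb@(0, -1, 1) [-y clear] — {duct, module, pcb, retainer, shield}
6. daughtercard@(0, -2, 1) [+z clear] — {daughtercard, duct, module, pcb, retainer, shield}
7. standoff@(1, -1, 1) [+x clear] — {daughtercard, duct, module, pcb, retainer, shield, standoff}
8. bezel@(0, -1, 0) [+x clear] — {bezel, daughtercard, duct, module, pcb, retainer, shield, standoff}
9. backplane@(0, -1, -1) [+x clear] — {backplane, bezel, daughtercard, duct, module, pcb, retainer, shield, standoff}
10. fan@(0, -1, -2) [-x clear] — {backplane, bezel, daughtercard, duct, fan, module, pcb, retainer, shield, standoff}

duct; shield; module; retainer; pcb; daughtercard; standoff; bezel; backplane; fan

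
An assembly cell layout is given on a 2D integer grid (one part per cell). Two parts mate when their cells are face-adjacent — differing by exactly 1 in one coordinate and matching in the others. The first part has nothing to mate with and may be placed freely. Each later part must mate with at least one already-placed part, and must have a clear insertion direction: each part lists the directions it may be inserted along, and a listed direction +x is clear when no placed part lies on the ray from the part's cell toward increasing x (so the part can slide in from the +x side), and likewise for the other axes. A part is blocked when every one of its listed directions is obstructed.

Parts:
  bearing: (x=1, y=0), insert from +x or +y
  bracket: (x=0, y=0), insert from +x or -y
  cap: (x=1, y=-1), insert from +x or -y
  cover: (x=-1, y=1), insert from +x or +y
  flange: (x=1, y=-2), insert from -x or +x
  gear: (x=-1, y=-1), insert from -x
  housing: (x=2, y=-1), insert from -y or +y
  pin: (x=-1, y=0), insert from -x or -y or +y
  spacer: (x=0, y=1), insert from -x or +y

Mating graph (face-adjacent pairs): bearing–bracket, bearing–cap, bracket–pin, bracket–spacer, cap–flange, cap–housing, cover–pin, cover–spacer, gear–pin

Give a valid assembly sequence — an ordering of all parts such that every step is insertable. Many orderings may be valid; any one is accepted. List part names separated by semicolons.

bracket; bearing; cap; spacer; flange; pin; cover; housing; gear

1. bracket@(0, 0) [+x clear] — {bracket}
2. bearing@(1, 0) [+x clear] — {bearing, bracket}
3. cap@(1, -1) [+x clear] — {bearing, bracket, cap}
4. spacer@(0, 1) [-x clear] — {bearing, bracket, cap, spacer}
5. flange@(1, -2) [-x clear] — {bearing, bracket, cap, flange, spacer}
6. pin@(-1, 0) [-x clear] — {bearing, bracket, cap, flange, pin, spacer}
7. cover@(-1, 1) [+y clear] — {bearing, bracket, cap, cover, flange, pin, spacer}
8. housing@(2, -1) [-y clear] — {bearing, bracket, cap, cover, flange, housing, pin, spacer}
9. gear@(-1, -1) [-x clear] — {bearing, bracket, cap, cover, flange, gear, housing, pin, spacer}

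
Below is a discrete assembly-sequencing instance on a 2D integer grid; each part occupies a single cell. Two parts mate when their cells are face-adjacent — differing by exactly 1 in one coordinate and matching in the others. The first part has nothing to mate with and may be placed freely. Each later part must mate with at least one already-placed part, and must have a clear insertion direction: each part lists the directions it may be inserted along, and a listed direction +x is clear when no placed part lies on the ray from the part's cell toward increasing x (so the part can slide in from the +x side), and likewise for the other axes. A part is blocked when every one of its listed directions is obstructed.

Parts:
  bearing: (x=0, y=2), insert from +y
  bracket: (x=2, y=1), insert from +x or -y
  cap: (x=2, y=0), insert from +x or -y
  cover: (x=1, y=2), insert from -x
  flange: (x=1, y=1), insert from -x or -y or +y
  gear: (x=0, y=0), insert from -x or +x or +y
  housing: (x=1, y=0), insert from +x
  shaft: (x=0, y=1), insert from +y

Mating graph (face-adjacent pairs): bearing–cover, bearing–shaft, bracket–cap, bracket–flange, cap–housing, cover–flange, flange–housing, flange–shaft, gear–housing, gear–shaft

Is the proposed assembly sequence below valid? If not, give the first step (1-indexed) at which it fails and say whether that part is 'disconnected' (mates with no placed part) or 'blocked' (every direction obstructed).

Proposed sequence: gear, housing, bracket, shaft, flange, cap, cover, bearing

Invalid at step 3 (disconnected)

1. gear@(0, 0) [-x clear] — {gear}
2. housing@(1, 0) [+x clear] — {gear, housing}
3. bracket@(2, 1) — no placed neighbour ⇒ disconnected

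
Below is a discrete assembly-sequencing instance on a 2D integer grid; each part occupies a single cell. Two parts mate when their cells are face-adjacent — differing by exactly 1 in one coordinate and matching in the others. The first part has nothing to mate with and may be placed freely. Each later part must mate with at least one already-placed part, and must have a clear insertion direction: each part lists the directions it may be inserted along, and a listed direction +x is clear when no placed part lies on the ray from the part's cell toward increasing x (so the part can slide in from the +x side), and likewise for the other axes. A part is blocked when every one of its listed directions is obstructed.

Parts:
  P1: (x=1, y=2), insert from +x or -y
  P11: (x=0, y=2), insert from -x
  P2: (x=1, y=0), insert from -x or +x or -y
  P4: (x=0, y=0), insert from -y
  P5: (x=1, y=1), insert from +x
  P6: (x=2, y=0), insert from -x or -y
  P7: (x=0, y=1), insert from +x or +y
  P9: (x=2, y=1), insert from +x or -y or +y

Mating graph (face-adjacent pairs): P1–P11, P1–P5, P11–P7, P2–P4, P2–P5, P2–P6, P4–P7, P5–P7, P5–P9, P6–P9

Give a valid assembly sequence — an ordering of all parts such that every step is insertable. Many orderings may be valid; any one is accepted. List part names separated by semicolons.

P1; P5; P2; P6; P4; P7; P11; P9

1. P1@(1, 2) [+x clear] — {P1}
2. P5@(1, 1) [+x clear] — {P1, P5}
3. P2@(1, 0) [-x clear] — {P1, P2, P5}
4. P6@(2, 0) [-y clear] — {P1, P2, P5, P6}
5. P4@(0, 0) [-y clear] — {P1, P2, P4, P5, P6}
6. P7@(0, 1) [+y clear] — {P1, P2, P4, P5, P6, P7}
7. P11@(0, 2) [-x clear] — {P1, P11, P2, P4, P5, P6, P7}
8. P9@(2, 1) [+x clear] — {P1, P11, P2, P4, P5, P6, P7, P9}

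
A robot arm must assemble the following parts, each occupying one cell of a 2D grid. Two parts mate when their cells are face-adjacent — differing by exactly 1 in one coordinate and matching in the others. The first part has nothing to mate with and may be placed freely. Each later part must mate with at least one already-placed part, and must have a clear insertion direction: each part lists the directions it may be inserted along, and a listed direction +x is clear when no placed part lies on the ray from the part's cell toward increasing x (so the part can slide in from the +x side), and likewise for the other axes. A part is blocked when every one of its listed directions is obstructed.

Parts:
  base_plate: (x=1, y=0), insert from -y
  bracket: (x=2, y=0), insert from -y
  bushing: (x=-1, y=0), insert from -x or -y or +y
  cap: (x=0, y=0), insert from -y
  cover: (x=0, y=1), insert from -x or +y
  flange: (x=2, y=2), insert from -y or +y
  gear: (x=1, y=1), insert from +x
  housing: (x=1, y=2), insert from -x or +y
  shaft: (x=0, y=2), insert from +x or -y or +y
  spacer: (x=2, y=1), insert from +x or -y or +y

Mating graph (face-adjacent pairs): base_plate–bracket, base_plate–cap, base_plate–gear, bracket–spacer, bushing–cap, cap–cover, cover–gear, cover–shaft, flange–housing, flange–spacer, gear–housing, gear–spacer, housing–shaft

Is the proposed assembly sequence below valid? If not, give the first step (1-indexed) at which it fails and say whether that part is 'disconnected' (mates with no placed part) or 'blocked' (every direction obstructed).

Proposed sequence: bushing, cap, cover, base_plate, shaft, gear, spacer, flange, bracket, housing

Valid

1. bushing@(-1, 0) [-x clear] — {bushing}
2. cap@(0, 0) [-y clear] — {bushing, cap}
3. cover@(0, 1) [-x clear] — {bushing, cap, cover}
4. base_plate@(1, 0) [-y clear] — {base_plate, bushing, cap, cover}
5. shaft@(0, 2) [+x clear] — {base_plate, bushing, cap, cover, shaft}
6. gear@(1, 1) [+x clear] — {base_plate, bushing, cap, cover, gear, shaft}
7. spacer@(2, 1) [+x clear] — {base_plate, bushing, cap, cover, gear, shaft, spacer}
8. flange@(2, 2) [+y clear] — {base_plate, bushing, cap, cover, flange, gear, shaft, spacer}
9. bracket@(2, 0) [-y clear] — {base_plate, bracket, bushing, cap, cover, flange, gear, shaft, spacer}
10. housing@(1, 2) [+y clear] — {base_plate, bracket, bushing, cap, cover, flange, gear, housing, shaft, spacer}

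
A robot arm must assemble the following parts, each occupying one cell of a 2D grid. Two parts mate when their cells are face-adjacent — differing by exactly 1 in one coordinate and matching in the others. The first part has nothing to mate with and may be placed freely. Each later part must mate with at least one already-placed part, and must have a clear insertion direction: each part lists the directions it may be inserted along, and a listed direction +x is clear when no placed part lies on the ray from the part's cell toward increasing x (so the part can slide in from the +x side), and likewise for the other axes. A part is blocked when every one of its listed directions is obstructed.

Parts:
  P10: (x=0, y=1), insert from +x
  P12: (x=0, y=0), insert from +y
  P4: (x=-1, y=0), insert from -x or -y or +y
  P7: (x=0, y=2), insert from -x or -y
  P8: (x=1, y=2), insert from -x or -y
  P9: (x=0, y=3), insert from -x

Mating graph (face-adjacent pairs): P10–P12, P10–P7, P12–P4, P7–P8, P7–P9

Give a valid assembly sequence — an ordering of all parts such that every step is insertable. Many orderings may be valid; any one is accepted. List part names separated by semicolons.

1. P12@(0, 0) [+y clear] — {P12}
2. P10@(0, 1) [+x clear] — {P10, P12}
3. P7@(0, 2) [-x clear] — {P10, P12, P7}
4. P9@(0, 3) [-x clear] — {P10, P12, P7, P9}
5. P8@(1, 2) [-y clear] — {P10, P12, P7, P8, P9}
6. P4@(-1, 0) [-x clear] — {P10, P12, P4, P7, P8, P9}

P12; P10; P7; P9; P8; P4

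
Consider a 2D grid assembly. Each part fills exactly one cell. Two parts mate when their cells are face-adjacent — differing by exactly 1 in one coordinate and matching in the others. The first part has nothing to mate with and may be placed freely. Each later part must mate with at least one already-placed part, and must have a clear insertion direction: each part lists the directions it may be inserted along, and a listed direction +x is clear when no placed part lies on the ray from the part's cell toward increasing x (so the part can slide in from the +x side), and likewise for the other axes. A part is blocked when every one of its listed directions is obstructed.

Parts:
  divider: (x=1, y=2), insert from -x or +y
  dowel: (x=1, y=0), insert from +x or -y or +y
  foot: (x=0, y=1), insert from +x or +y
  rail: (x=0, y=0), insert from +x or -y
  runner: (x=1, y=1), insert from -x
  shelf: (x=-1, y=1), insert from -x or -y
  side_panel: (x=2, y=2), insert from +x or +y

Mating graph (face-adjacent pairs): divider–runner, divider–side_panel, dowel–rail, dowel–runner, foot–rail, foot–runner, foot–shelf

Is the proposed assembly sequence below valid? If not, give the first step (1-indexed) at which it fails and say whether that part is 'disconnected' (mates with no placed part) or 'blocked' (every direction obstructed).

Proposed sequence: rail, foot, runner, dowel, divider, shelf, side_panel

Invalid at step 3 (blocked)

1. rail@(0, 0) [+x clear] — {rail}
2. foot@(0, 1) [+x clear] — {foot, rail}
3. runner@(1, 1) — -x all obstructed ⇒ blocked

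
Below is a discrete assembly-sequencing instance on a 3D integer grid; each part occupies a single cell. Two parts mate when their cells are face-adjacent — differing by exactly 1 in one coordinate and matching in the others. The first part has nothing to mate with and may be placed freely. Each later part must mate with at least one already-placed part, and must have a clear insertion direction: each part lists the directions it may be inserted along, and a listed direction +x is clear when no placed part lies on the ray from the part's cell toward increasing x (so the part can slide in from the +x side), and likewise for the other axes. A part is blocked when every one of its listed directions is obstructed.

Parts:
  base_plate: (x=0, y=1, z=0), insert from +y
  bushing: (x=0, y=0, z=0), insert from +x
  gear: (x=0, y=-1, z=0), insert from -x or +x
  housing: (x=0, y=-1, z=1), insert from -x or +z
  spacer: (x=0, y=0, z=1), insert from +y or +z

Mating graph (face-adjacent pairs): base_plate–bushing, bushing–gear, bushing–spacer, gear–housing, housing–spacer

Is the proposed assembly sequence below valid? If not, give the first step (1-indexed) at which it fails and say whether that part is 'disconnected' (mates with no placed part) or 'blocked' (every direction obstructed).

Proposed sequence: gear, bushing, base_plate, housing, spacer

Valid

1. gear@(0, -1, 0) [-x clear] — {gear}
2. bushing@(0, 0, 0) [+x clear] — {bushing, gear}
3. base_plate@(0, 1, 0) [+y clear] — {base_plate, bushing, gear}
4. housing@(0, -1, 1) [-x clear] — {base_plate, bushing, gear, housing}
5. spacer@(0, 0, 1) [+y clear] — {base_plate, bushing, gear, housing, spacer}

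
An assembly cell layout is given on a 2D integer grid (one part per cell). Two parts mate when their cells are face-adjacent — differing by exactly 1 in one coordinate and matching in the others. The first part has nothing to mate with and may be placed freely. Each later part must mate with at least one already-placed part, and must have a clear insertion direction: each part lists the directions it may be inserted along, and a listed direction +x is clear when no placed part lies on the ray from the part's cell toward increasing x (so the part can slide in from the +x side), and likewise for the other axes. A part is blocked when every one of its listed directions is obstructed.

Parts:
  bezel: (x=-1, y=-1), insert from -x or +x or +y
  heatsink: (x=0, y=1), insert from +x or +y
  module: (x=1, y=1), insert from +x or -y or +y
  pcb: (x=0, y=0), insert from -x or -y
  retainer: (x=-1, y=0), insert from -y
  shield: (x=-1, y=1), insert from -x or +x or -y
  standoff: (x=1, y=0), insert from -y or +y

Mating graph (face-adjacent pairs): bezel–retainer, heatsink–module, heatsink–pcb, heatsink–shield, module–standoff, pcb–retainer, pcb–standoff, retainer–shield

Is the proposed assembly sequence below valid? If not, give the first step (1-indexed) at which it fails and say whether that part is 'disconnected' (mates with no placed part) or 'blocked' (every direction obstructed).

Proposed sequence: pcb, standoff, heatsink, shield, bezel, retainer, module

1. pcb@(0, 0) [-x clear] — {pcb}
2. standoff@(1, 0) [-y clear] — {pcb, standoff}
3. heatsink@(0, 1) [+x clear] — {heatsink, pcb, standoff}
4. shield@(-1, 1) [-x clear] — {heatsink, pcb, shield, standoff}
5. bezel@(-1, -1) — no placed neighbour ⇒ disconnected

Invalid at step 5 (disconnected)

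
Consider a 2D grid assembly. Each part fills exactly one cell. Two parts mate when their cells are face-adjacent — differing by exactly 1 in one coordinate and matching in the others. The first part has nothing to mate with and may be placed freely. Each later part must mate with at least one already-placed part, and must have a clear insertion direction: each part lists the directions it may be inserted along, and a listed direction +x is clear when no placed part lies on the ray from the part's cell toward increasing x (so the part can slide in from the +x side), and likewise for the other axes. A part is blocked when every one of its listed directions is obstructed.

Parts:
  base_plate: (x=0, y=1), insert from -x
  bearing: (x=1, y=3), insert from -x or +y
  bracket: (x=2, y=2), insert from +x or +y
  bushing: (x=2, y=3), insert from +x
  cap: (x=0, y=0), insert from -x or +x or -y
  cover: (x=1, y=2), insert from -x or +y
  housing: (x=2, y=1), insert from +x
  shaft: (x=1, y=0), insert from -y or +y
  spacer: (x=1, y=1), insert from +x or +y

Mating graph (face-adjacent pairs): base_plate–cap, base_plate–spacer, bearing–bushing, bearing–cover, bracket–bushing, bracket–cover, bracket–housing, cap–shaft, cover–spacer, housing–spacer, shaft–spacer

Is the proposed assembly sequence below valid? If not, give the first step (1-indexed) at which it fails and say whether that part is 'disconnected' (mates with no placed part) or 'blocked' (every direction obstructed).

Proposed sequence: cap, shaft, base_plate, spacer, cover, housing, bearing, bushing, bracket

1. cap@(0, 0) [-x clear] — {cap}
2. shaft@(1, 0) [-y clear] — {cap, shaft}
3. base_plate@(0, 1) [-x clear] — {base_plate, cap, shaft}
4. spacer@(1, 1) [+x clear] — {base_plate, cap, shaft, spacer}
5. cover@(1, 2) [-x clear] — {base_plate, cap, cover, shaft, spacer}
6. housing@(2, 1) [+x clear] — {base_plate, cap, cover, housing, shaft, spacer}
7. bearing@(1, 3) [-x clear] — {base_plate, bearing, cap, cover, housing, shaft, spacer}
8. bushing@(2, 3) [+x clear] — {base_plate, bearing, bushing, cap, cover, housing, shaft, spacer}
9. bracket@(2, 2) [+x clear] — {base_plate, bearing, bracket, bushing, cap, cover, housing, shaft, spacer}

Valid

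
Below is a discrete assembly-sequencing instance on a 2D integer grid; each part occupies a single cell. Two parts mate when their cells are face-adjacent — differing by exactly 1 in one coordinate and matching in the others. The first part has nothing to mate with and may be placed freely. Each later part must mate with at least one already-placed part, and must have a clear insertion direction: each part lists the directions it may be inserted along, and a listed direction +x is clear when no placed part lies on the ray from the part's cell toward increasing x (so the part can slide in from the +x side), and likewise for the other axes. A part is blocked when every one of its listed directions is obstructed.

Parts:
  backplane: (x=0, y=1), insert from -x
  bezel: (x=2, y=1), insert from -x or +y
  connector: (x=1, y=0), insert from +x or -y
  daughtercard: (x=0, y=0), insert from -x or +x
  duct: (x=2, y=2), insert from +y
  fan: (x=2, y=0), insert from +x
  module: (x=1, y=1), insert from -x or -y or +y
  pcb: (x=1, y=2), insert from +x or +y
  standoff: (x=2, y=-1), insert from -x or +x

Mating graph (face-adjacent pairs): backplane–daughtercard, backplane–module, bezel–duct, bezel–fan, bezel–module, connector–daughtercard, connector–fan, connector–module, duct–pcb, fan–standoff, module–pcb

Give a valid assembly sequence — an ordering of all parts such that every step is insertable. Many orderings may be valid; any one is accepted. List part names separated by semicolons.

1. connector@(1, 0) [+x clear] — {connector}
2. fan@(2, 0) [+x clear] — {connector, fan}
3. module@(1, 1) [-x clear] — {connector, fan, module}
4. standoff@(2, -1) [-x clear] — {connector, fan, module, standoff}
5. daughtercard@(0, 0) [-x clear] — {connector, daughtercard, fan, module, standoff}
6. pcb@(1, 2) [+x clear] — {connector, daughtercard, fan, module, pcb, standoff}
7. bezel@(2, 1) [+y clear] — {bezel, connector, daughtercard, fan, module, pcb, standoff}
8. duct@(2, 2) [+y clear] — {bezel, connector, daughtercard, duct, fan, module, pcb, standoff}
9. backplane@(0, 1) [-x clear] — {backplane, bezel, connector, daughtercard, duct, fan, module, pcb, standoff}

connector; fan; module; standoff; daughtercard; pcb; bezel; duct; backplane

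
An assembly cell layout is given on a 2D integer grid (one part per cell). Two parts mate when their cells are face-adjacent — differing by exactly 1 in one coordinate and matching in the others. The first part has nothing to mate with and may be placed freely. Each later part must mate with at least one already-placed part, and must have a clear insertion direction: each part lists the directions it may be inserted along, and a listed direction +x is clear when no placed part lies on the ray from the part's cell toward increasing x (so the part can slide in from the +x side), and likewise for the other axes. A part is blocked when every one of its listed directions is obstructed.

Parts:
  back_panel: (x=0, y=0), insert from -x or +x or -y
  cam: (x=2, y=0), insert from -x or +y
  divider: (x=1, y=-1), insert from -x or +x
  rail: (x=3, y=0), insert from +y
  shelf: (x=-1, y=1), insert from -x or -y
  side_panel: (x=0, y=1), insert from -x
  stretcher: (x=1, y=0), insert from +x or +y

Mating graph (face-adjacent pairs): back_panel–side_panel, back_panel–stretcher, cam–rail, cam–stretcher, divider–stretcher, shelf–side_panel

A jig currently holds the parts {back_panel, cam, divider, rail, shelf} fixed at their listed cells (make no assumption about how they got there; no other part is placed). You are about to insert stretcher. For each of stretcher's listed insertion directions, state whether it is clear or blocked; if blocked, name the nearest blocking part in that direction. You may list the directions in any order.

+x: nearest on ray is cam@(2, 0) ⇒ blocked
+y: ray from stretcher(1, 0) has no placed part ⇒ clear

+x: blocked by cam; +y: clear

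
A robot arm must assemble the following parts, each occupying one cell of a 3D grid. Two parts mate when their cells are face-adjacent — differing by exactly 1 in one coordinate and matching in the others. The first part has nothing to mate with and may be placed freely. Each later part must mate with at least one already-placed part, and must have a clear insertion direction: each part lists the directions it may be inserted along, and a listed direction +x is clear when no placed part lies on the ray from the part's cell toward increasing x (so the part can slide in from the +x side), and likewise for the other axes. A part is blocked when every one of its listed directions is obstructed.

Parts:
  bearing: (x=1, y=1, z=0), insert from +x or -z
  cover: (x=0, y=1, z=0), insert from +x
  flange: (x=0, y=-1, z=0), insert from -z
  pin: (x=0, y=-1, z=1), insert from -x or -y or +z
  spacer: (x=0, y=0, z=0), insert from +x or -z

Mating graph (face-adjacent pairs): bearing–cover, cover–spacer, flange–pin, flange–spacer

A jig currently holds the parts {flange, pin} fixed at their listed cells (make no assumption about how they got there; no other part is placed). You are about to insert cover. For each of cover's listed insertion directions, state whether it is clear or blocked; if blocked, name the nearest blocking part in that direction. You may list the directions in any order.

+x: clear

+x: ray from cover(0, 1, 0) has no placed part ⇒ clear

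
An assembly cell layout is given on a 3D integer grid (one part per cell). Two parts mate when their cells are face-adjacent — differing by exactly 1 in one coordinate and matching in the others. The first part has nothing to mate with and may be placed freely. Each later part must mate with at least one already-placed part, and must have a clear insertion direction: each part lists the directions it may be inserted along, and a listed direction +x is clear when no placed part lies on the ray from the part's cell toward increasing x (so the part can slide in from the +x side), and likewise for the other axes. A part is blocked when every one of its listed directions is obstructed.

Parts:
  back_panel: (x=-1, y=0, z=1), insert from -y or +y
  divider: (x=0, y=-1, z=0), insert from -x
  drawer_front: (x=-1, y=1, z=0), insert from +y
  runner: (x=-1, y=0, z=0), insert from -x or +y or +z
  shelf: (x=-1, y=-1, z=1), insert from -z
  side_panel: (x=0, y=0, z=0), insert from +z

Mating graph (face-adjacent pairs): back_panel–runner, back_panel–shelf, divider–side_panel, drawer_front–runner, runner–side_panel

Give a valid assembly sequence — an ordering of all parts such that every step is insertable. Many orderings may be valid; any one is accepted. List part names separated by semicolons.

runner; back_panel; shelf; side_panel; divider; drawer_front

1. runner@(-1, 0, 0) [-x clear] — {runner}
2. back_panel@(-1, 0, 1) [-y clear] — {back_panel, runner}
3. shelf@(-1, -1, 1) [-z clear] — {back_panel, runner, shelf}
4. side_panel@(0, 0, 0) [+z clear] — {back_panel, runner, shelf, side_panel}
5. divider@(0, -1, 0) [-x clear] — {back_panel, divider, runner, shelf, side_panel}
6. drawer_front@(-1, 1, 0) [+y clear] — {back_panel, divider, drawer_front, runner, shelf, side_panel}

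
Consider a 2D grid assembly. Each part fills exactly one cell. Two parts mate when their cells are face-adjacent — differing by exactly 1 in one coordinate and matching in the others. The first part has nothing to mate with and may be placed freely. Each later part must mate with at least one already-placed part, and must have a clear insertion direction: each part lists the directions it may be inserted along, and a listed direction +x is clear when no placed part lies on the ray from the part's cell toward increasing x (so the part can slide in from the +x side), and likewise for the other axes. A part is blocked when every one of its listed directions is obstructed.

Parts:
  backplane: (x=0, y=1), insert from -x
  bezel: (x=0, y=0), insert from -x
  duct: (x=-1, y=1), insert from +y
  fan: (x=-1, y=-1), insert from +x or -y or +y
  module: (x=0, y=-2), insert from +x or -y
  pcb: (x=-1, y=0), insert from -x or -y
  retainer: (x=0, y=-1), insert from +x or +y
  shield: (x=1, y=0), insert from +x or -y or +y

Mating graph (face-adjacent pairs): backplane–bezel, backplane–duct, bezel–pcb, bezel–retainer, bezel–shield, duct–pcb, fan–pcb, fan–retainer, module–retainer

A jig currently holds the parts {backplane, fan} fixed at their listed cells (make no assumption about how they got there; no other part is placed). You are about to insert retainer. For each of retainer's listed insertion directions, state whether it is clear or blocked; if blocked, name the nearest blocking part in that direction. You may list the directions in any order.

+x: ray from retainer(0, -1) has no placed part ⇒ clear
+y: nearest on ray is backplane@(0, 1) ⇒ blocked

+x: clear; +y: blocked by backplane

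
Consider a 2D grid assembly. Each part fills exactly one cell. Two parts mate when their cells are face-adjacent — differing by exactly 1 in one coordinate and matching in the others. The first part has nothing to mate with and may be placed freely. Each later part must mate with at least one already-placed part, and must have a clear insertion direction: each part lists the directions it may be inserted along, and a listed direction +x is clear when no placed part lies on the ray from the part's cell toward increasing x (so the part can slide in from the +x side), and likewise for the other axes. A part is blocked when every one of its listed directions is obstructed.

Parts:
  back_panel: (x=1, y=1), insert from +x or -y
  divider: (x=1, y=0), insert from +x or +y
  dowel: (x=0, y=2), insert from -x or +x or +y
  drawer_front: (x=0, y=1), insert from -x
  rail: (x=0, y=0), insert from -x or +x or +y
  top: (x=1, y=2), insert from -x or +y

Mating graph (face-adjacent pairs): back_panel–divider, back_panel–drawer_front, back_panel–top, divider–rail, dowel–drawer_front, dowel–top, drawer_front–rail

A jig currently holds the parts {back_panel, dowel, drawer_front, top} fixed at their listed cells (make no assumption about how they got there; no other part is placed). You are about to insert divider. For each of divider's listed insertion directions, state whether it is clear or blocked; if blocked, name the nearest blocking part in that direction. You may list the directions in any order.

+x: ray from divider(1, 0) has no placed part ⇒ clear
+y: nearest on ray is back_panel@(1, 1) ⇒ blocked

+x: clear; +y: blocked by back_panel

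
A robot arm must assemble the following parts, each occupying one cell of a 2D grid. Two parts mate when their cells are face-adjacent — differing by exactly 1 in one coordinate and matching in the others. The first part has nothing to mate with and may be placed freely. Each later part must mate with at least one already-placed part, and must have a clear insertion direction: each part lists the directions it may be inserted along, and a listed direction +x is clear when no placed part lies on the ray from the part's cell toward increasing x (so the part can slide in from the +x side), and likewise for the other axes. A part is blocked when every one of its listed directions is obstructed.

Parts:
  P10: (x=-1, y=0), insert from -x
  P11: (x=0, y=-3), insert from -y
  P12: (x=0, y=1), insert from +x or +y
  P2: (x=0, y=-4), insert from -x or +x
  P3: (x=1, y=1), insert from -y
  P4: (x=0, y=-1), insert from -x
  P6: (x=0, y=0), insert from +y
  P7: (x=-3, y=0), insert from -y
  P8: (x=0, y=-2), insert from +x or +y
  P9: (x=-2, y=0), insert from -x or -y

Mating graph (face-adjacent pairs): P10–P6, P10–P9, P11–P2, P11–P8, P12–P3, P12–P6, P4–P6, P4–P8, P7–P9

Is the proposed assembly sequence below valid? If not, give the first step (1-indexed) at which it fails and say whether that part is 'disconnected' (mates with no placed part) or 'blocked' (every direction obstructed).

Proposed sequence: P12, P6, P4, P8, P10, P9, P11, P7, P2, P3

Invalid at step 2 (blocked)

1. P12@(0, 1) [+x clear] — {P12}
2. P6@(0, 0) — +y all obstructed ⇒ blocked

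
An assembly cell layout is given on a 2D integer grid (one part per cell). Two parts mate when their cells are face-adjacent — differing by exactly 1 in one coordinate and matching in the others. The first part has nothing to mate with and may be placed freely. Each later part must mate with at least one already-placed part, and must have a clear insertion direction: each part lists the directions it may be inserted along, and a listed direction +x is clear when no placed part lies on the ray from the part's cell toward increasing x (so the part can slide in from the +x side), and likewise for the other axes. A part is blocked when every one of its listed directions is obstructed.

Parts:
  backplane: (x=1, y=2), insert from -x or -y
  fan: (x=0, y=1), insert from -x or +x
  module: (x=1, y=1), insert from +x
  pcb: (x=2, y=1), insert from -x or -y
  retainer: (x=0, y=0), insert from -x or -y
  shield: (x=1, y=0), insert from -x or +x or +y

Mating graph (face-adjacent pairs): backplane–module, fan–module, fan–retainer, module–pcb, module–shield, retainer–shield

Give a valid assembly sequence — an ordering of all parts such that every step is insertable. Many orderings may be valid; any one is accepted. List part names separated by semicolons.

retainer; shield; fan; module; pcb; backplane

1. retainer@(0, 0) [-x clear] — {retainer}
2. shield@(1, 0) [+x clear] — {retainer, shield}
3. fan@(0, 1) [-x clear] — {fan, retainer, shield}
4. module@(1, 1) [+x clear] — {fan, module, retainer, shield}
5. pcb@(2, 1) [-y clear] — {fan, module, pcb, retainer, shield}
6. backplane@(1, 2) [-x clear] — {backplane, fan, module, pcb, retainer, shield}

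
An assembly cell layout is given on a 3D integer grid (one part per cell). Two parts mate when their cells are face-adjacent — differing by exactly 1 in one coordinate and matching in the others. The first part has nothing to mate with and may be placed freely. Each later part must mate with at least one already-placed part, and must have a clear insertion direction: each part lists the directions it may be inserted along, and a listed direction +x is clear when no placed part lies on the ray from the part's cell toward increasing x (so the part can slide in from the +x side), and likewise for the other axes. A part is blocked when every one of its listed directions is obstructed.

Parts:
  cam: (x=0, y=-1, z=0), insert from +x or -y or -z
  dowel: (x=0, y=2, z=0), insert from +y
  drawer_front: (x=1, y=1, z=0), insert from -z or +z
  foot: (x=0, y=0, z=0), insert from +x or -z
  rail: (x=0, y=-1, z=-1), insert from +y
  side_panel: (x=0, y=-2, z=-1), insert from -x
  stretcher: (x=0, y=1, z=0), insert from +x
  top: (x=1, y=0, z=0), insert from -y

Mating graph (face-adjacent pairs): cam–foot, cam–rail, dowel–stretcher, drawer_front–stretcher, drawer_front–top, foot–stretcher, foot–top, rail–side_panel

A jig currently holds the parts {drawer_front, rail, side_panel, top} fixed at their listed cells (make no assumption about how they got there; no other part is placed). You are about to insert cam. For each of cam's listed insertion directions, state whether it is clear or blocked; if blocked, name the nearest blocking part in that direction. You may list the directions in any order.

+x: ray from cam(0, -1, 0) has no placed part ⇒ clear
-y: ray from cam(0, -1, 0) has no placed part ⇒ clear
-z: nearest on ray is rail@(0, -1, -1) ⇒ blocked

+x: clear; -y: clear; -z: blocked by rail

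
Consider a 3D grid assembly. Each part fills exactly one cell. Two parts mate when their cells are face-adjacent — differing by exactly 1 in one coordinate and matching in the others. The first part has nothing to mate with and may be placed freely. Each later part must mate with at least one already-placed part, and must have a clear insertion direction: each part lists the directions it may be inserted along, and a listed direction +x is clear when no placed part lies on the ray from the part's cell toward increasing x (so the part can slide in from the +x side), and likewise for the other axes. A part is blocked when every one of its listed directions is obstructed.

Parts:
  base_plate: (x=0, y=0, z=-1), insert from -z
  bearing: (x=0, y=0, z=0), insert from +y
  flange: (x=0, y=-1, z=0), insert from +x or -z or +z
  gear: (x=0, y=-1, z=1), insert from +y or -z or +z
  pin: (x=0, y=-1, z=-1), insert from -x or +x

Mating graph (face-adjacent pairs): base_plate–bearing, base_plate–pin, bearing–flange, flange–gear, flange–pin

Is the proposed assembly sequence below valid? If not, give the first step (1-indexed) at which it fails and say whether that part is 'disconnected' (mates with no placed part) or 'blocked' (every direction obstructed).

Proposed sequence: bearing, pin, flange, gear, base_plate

1. bearing@(0, 0, 0) [+y clear] — {bearing}
2. pin@(0, -1, -1) — no placed neighbour ⇒ disconnected

Invalid at step 2 (disconnected)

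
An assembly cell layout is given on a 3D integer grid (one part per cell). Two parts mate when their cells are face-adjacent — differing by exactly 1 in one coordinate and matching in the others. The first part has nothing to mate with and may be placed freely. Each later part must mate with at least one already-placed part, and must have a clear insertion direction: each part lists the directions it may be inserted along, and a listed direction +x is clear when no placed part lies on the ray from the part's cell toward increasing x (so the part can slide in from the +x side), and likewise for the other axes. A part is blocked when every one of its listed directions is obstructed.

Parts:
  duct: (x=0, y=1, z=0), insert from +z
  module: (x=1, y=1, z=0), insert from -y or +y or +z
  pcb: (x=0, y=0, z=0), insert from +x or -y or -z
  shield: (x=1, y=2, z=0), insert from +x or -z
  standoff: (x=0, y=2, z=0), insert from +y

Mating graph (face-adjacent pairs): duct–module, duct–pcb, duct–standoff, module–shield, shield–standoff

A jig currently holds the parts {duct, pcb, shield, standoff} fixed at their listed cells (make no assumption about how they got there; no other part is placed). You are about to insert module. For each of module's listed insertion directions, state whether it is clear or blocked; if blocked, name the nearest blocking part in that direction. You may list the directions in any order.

-y: ray from module(1, 1, 0) has no placed part ⇒ clear
+y: nearest on ray is shield@(1, 2, 0) ⇒ blocked
+z: ray from module(1, 1, 0) has no placed part ⇒ clear

+y: blocked by shield; +z: clear; -y: clear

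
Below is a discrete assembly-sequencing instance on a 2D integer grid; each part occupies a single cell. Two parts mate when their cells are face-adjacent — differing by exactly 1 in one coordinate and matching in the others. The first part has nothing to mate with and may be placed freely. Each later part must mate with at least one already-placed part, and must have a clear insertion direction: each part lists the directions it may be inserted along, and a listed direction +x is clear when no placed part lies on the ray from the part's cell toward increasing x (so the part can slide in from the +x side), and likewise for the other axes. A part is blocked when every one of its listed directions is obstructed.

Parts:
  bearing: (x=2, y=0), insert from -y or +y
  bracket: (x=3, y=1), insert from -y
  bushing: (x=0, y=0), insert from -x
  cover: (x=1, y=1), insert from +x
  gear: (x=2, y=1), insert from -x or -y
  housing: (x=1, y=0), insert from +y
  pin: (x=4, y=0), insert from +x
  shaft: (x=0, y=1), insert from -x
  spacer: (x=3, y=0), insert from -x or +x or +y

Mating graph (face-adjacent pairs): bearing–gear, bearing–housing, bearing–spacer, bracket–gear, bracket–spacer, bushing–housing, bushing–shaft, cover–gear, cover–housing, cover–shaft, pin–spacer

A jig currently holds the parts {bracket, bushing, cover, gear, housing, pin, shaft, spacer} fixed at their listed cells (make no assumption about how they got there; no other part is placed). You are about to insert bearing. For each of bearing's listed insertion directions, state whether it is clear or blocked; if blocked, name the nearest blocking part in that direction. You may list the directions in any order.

+y: blocked by gear; -y: clear

-y: ray from bearing(2, 0) has no placed part ⇒ clear
+y: nearest on ray is gear@(2, 1) ⇒ blocked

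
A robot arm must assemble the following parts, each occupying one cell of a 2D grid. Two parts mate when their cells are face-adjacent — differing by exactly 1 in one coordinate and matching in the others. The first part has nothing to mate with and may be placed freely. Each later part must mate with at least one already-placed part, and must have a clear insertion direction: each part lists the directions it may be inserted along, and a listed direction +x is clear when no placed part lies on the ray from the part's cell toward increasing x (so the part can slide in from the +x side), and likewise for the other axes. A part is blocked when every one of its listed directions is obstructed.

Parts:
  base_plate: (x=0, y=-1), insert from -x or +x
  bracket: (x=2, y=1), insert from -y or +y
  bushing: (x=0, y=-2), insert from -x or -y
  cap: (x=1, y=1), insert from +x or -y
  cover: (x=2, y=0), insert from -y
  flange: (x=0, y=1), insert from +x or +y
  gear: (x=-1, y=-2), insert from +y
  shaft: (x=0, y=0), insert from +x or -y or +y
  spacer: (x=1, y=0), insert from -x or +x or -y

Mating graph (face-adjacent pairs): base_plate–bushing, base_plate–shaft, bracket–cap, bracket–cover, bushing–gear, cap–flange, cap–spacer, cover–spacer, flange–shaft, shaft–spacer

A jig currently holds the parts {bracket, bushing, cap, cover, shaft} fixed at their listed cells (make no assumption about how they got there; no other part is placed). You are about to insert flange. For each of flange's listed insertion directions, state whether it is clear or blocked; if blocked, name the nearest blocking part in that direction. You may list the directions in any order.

+x: blocked by cap; +y: clear

+x: nearest on ray is cap@(1, 1) ⇒ blocked
+y: ray from flange(0, 1) has no placed part ⇒ clear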